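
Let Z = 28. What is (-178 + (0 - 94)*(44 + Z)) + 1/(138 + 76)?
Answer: -1486443/214 ≈ -6946.0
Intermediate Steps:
(-178 + (0 - 94)*(44 + Z)) + 1/(138 + 76) = (-178 + (0 - 94)*(44 + 28)) + 1/(138 + 76) = (-178 - 94*72) + 1/214 = (-178 - 6768) + 1/214 = -6946 + 1/214 = -1486443/214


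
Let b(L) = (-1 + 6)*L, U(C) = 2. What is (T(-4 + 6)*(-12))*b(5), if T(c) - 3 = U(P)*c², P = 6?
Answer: -3300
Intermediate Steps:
T(c) = 3 + 2*c²
b(L) = 5*L
(T(-4 + 6)*(-12))*b(5) = ((3 + 2*(-4 + 6)²)*(-12))*(5*5) = ((3 + 2*2²)*(-12))*25 = ((3 + 2*4)*(-12))*25 = ((3 + 8)*(-12))*25 = (11*(-12))*25 = -132*25 = -3300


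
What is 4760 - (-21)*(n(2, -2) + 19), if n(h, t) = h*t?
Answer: 5075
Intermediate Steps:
4760 - (-21)*(n(2, -2) + 19) = 4760 - (-21)*(2*(-2) + 19) = 4760 - (-21)*(-4 + 19) = 4760 - (-21)*15 = 4760 - 1*(-315) = 4760 + 315 = 5075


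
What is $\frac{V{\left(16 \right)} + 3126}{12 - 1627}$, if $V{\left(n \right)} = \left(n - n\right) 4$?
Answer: $- \frac{3126}{1615} \approx -1.9356$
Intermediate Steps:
$V{\left(n \right)} = 0$ ($V{\left(n \right)} = 0 \cdot 4 = 0$)
$\frac{V{\left(16 \right)} + 3126}{12 - 1627} = \frac{0 + 3126}{12 - 1627} = \frac{3126}{-1615} = 3126 \left(- \frac{1}{1615}\right) = - \frac{3126}{1615}$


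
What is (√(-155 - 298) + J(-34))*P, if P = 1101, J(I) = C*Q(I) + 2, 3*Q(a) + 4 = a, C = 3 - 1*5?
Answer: 30094 + 1101*I*√453 ≈ 30094.0 + 23433.0*I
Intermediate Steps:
C = -2 (C = 3 - 5 = -2)
Q(a) = -4/3 + a/3
J(I) = 14/3 - 2*I/3 (J(I) = -2*(-4/3 + I/3) + 2 = (8/3 - 2*I/3) + 2 = 14/3 - 2*I/3)
(√(-155 - 298) + J(-34))*P = (√(-155 - 298) + (14/3 - ⅔*(-34)))*1101 = (√(-453) + (14/3 + 68/3))*1101 = (I*√453 + 82/3)*1101 = (82/3 + I*√453)*1101 = 30094 + 1101*I*√453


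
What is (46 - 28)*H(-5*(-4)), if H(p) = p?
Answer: 360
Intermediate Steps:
(46 - 28)*H(-5*(-4)) = (46 - 28)*(-5*(-4)) = 18*20 = 360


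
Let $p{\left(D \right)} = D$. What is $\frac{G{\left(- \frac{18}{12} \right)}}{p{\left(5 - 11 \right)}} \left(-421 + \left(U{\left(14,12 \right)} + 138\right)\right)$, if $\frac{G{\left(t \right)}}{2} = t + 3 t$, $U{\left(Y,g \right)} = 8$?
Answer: $-550$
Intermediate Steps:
$G{\left(t \right)} = 8 t$ ($G{\left(t \right)} = 2 \left(t + 3 t\right) = 2 \cdot 4 t = 8 t$)
$\frac{G{\left(- \frac{18}{12} \right)}}{p{\left(5 - 11 \right)}} \left(-421 + \left(U{\left(14,12 \right)} + 138\right)\right) = \frac{8 \left(- \frac{18}{12}\right)}{5 - 11} \left(-421 + \left(8 + 138\right)\right) = \frac{8 \left(\left(-18\right) \frac{1}{12}\right)}{-6} \left(-421 + 146\right) = 8 \left(- \frac{3}{2}\right) \left(- \frac{1}{6}\right) \left(-275\right) = \left(-12\right) \left(- \frac{1}{6}\right) \left(-275\right) = 2 \left(-275\right) = -550$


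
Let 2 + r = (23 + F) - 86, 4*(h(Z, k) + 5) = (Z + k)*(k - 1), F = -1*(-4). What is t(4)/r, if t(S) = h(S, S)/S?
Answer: -1/244 ≈ -0.0040984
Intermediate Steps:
F = 4
h(Z, k) = -5 + (-1 + k)*(Z + k)/4 (h(Z, k) = -5 + ((Z + k)*(k - 1))/4 = -5 + ((Z + k)*(-1 + k))/4 = -5 + ((-1 + k)*(Z + k))/4 = -5 + (-1 + k)*(Z + k)/4)
t(S) = (-5 + S**2/2 - S/2)/S (t(S) = (-5 - S/4 - S/4 + S**2/4 + S*S/4)/S = (-5 - S/4 - S/4 + S**2/4 + S**2/4)/S = (-5 + S**2/2 - S/2)/S)
r = -61 (r = -2 + ((23 + 4) - 86) = -2 + (27 - 86) = -2 - 59 = -61)
t(4)/r = ((1/2)*(-10 + 4**2 - 1*4)/4)/(-61) = ((1/2)*(1/4)*(-10 + 16 - 4))*(-1/61) = ((1/2)*(1/4)*2)*(-1/61) = (1/4)*(-1/61) = -1/244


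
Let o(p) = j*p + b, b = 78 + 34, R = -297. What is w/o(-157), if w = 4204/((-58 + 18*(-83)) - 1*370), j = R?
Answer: -2102/44918101 ≈ -4.6796e-5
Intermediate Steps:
j = -297
b = 112
o(p) = 112 - 297*p (o(p) = -297*p + 112 = 112 - 297*p)
w = -2102/961 (w = 4204/((-58 - 1494) - 370) = 4204/(-1552 - 370) = 4204/(-1922) = 4204*(-1/1922) = -2102/961 ≈ -2.1873)
w/o(-157) = -2102/(961*(112 - 297*(-157))) = -2102/(961*(112 + 46629)) = -2102/961/46741 = -2102/961*1/46741 = -2102/44918101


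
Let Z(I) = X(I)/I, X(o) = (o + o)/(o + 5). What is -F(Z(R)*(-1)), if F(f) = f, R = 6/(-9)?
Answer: 6/13 ≈ 0.46154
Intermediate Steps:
X(o) = 2*o/(5 + o) (X(o) = (2*o)/(5 + o) = 2*o/(5 + o))
R = -⅔ (R = 6*(-⅑) = -⅔ ≈ -0.66667)
Z(I) = 2/(5 + I) (Z(I) = (2*I/(5 + I))/I = 2/(5 + I))
-F(Z(R)*(-1)) = -2/(5 - ⅔)*(-1) = -2/(13/3)*(-1) = -2*(3/13)*(-1) = -6*(-1)/13 = -1*(-6/13) = 6/13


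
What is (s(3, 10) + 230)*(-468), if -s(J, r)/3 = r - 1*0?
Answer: -93600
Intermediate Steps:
s(J, r) = -3*r (s(J, r) = -3*(r - 1*0) = -3*(r + 0) = -3*r)
(s(3, 10) + 230)*(-468) = (-3*10 + 230)*(-468) = (-30 + 230)*(-468) = 200*(-468) = -93600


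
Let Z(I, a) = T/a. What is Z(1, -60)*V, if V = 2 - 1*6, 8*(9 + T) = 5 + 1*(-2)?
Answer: -23/40 ≈ -0.57500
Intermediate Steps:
T = -69/8 (T = -9 + (5 + 1*(-2))/8 = -9 + (5 - 2)/8 = -9 + (⅛)*3 = -9 + 3/8 = -69/8 ≈ -8.6250)
Z(I, a) = -69/(8*a)
V = -4 (V = 2 - 6 = -4)
Z(1, -60)*V = -69/8/(-60)*(-4) = -69/8*(-1/60)*(-4) = (23/160)*(-4) = -23/40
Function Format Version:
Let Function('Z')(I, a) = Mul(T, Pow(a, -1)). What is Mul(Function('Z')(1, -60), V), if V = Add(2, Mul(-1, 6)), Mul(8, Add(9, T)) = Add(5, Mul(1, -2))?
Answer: Rational(-23, 40) ≈ -0.57500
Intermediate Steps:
T = Rational(-69, 8) (T = Add(-9, Mul(Rational(1, 8), Add(5, Mul(1, -2)))) = Add(-9, Mul(Rational(1, 8), Add(5, -2))) = Add(-9, Mul(Rational(1, 8), 3)) = Add(-9, Rational(3, 8)) = Rational(-69, 8) ≈ -8.6250)
Function('Z')(I, a) = Mul(Rational(-69, 8), Pow(a, -1))
V = -4 (V = Add(2, -6) = -4)
Mul(Function('Z')(1, -60), V) = Mul(Mul(Rational(-69, 8), Pow(-60, -1)), -4) = Mul(Mul(Rational(-69, 8), Rational(-1, 60)), -4) = Mul(Rational(23, 160), -4) = Rational(-23, 40)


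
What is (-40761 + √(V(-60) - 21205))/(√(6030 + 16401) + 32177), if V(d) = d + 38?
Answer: -1311566697/1035336898 + 40761*√22431/1035336898 - I*√476142837/1035336898 + 32177*I*√21227/1035336898 ≈ -1.2609 + 0.0045069*I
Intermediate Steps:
V(d) = 38 + d
(-40761 + √(V(-60) - 21205))/(√(6030 + 16401) + 32177) = (-40761 + √((38 - 60) - 21205))/(√(6030 + 16401) + 32177) = (-40761 + √(-22 - 21205))/(√22431 + 32177) = (-40761 + √(-21227))/(32177 + √22431) = (-40761 + I*√21227)/(32177 + √22431)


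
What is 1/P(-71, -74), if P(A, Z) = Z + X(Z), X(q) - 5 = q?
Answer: -1/143 ≈ -0.0069930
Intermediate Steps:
X(q) = 5 + q
P(A, Z) = 5 + 2*Z (P(A, Z) = Z + (5 + Z) = 5 + 2*Z)
1/P(-71, -74) = 1/(5 + 2*(-74)) = 1/(5 - 148) = 1/(-143) = -1/143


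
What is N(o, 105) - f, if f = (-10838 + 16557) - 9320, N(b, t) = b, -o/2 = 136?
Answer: 3329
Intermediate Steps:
o = -272 (o = -2*136 = -272)
f = -3601 (f = 5719 - 9320 = -3601)
N(o, 105) - f = -272 - 1*(-3601) = -272 + 3601 = 3329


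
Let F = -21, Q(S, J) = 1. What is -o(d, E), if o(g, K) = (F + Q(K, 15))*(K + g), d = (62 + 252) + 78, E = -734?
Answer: -6840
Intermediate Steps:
d = 392 (d = 314 + 78 = 392)
o(g, K) = -20*K - 20*g (o(g, K) = (-21 + 1)*(K + g) = -20*(K + g) = -20*K - 20*g)
-o(d, E) = -(-20*(-734) - 20*392) = -(14680 - 7840) = -1*6840 = -6840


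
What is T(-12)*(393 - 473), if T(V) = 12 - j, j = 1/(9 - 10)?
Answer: -1040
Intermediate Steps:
j = -1 (j = 1/(-1) = -1)
T(V) = 13 (T(V) = 12 - 1*(-1) = 12 + 1 = 13)
T(-12)*(393 - 473) = 13*(393 - 473) = 13*(-80) = -1040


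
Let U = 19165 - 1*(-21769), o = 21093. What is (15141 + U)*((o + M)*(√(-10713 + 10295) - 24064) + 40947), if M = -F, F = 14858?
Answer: -8411143064975 + 349627625*I*√418 ≈ -8.4111e+12 + 7.1482e+9*I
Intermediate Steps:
U = 40934 (U = 19165 + 21769 = 40934)
M = -14858 (M = -1*14858 = -14858)
(15141 + U)*((o + M)*(√(-10713 + 10295) - 24064) + 40947) = (15141 + 40934)*((21093 - 14858)*(√(-10713 + 10295) - 24064) + 40947) = 56075*(6235*(√(-418) - 24064) + 40947) = 56075*(6235*(I*√418 - 24064) + 40947) = 56075*(6235*(-24064 + I*√418) + 40947) = 56075*((-150039040 + 6235*I*√418) + 40947) = 56075*(-149998093 + 6235*I*√418) = -8411143064975 + 349627625*I*√418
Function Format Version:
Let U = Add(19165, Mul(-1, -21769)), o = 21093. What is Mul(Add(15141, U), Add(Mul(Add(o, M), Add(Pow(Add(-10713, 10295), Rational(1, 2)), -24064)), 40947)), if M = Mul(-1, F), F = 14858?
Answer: Add(-8411143064975, Mul(349627625, I, Pow(418, Rational(1, 2)))) ≈ Add(-8.4111e+12, Mul(7.1482e+9, I))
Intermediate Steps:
U = 40934 (U = Add(19165, 21769) = 40934)
M = -14858 (M = Mul(-1, 14858) = -14858)
Mul(Add(15141, U), Add(Mul(Add(o, M), Add(Pow(Add(-10713, 10295), Rational(1, 2)), -24064)), 40947)) = Mul(Add(15141, 40934), Add(Mul(Add(21093, -14858), Add(Pow(Add(-10713, 10295), Rational(1, 2)), -24064)), 40947)) = Mul(56075, Add(Mul(6235, Add(Pow(-418, Rational(1, 2)), -24064)), 40947)) = Mul(56075, Add(Mul(6235, Add(Mul(I, Pow(418, Rational(1, 2))), -24064)), 40947)) = Mul(56075, Add(Mul(6235, Add(-24064, Mul(I, Pow(418, Rational(1, 2))))), 40947)) = Mul(56075, Add(Add(-150039040, Mul(6235, I, Pow(418, Rational(1, 2)))), 40947)) = Mul(56075, Add(-149998093, Mul(6235, I, Pow(418, Rational(1, 2))))) = Add(-8411143064975, Mul(349627625, I, Pow(418, Rational(1, 2))))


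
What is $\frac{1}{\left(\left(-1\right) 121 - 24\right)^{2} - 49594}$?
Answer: $- \frac{1}{28569} \approx -3.5003 \cdot 10^{-5}$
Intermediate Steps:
$\frac{1}{\left(\left(-1\right) 121 - 24\right)^{2} - 49594} = \frac{1}{\left(-121 - 24\right)^{2} - 49594} = \frac{1}{\left(-145\right)^{2} - 49594} = \frac{1}{21025 - 49594} = \frac{1}{-28569} = - \frac{1}{28569}$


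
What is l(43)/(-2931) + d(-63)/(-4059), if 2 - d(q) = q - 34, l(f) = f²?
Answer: -78740/120171 ≈ -0.65523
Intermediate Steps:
d(q) = 36 - q (d(q) = 2 - (q - 34) = 2 - (-34 + q) = 2 + (34 - q) = 36 - q)
l(43)/(-2931) + d(-63)/(-4059) = 43²/(-2931) + (36 - 1*(-63))/(-4059) = 1849*(-1/2931) + (36 + 63)*(-1/4059) = -1849/2931 + 99*(-1/4059) = -1849/2931 - 1/41 = -78740/120171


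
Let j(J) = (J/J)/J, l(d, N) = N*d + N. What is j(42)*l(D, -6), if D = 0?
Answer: -⅐ ≈ -0.14286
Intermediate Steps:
l(d, N) = N + N*d
j(J) = 1/J
j(42)*l(D, -6) = (-6*(1 + 0))/42 = (-6*1)/42 = (1/42)*(-6) = -⅐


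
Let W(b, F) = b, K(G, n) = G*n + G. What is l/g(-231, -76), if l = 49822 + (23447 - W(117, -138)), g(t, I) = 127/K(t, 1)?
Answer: -266112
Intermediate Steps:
K(G, n) = G + G*n
g(t, I) = 127/(2*t) (g(t, I) = 127/((t*(1 + 1))) = 127/((t*2)) = 127/((2*t)) = 127*(1/(2*t)) = 127/(2*t))
l = 73152 (l = 49822 + (23447 - 1*117) = 49822 + (23447 - 117) = 49822 + 23330 = 73152)
l/g(-231, -76) = 73152/(((127/2)/(-231))) = 73152/(((127/2)*(-1/231))) = 73152/(-127/462) = 73152*(-462/127) = -266112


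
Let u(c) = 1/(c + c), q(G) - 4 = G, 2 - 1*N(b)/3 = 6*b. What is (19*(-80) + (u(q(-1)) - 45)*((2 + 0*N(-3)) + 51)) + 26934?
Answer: 138227/6 ≈ 23038.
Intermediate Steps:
N(b) = 6 - 18*b
q(G) = 4 + G
u(c) = 1/(2*c)
(19*(-80) + (u(q(-1)) - 45)*((2 + 0*N(-3)) + 51)) + 26934 = (19*(-80) + (1/(2*(4 - 1)) - 45)*((2 + 0*(6 - 18*(-3))) + 51)) + 26934 = (-1520 + ((½)/3 - 45)*((2 + 0*(6 + 54)) + 51)) + 26934 = (-1520 + ((½)*(⅓) - 45)*((2 + 0*60) + 51)) + 26934 = (-1520 + (⅙ - 45)*((2 + 0) + 51)) + 26934 = (-1520 - 269*(2 + 51)/6) + 26934 = (-1520 - 269/6*53) + 26934 = (-1520 - 14257/6) + 26934 = -23377/6 + 26934 = 138227/6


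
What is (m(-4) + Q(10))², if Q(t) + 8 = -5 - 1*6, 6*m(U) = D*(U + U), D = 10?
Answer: 9409/9 ≈ 1045.4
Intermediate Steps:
m(U) = 10*U/3 (m(U) = (10*(U + U))/6 = (10*(2*U))/6 = (20*U)/6 = 10*U/3)
Q(t) = -19 (Q(t) = -8 + (-5 - 1*6) = -8 + (-5 - 6) = -8 - 11 = -19)
(m(-4) + Q(10))² = ((10/3)*(-4) - 19)² = (-40/3 - 19)² = (-97/3)² = 9409/9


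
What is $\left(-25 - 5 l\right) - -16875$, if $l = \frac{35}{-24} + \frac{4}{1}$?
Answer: $\frac{404095}{24} \approx 16837.0$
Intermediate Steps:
$l = \frac{61}{24}$ ($l = 35 \left(- \frac{1}{24}\right) + 4 \cdot 1 = - \frac{35}{24} + 4 = \frac{61}{24} \approx 2.5417$)
$\left(-25 - 5 l\right) - -16875 = \left(-25 - \frac{305}{24}\right) - -16875 = \left(-25 - \frac{305}{24}\right) + 16875 = - \frac{905}{24} + 16875 = \frac{404095}{24}$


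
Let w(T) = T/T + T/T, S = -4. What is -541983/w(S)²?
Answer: -541983/4 ≈ -1.3550e+5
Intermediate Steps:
w(T) = 2 (w(T) = 1 + 1 = 2)
-541983/w(S)² = -541983/(2²) = -541983/4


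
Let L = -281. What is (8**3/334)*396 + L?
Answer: 54449/167 ≈ 326.04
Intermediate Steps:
(8**3/334)*396 + L = (8**3/334)*396 - 281 = (512*(1/334))*396 - 281 = (256/167)*396 - 281 = 101376/167 - 281 = 54449/167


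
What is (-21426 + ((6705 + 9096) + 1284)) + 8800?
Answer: 4459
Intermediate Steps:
(-21426 + ((6705 + 9096) + 1284)) + 8800 = (-21426 + (15801 + 1284)) + 8800 = (-21426 + 17085) + 8800 = -4341 + 8800 = 4459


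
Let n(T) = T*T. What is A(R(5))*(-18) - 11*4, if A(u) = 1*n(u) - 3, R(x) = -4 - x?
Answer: -1448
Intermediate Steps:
n(T) = T²
A(u) = -3 + u² (A(u) = 1*u² - 3 = u² - 3 = -3 + u²)
A(R(5))*(-18) - 11*4 = (-3 + (-4 - 1*5)²)*(-18) - 11*4 = (-3 + (-4 - 5)²)*(-18) - 44 = (-3 + (-9)²)*(-18) - 44 = (-3 + 81)*(-18) - 44 = 78*(-18) - 44 = -1404 - 44 = -1448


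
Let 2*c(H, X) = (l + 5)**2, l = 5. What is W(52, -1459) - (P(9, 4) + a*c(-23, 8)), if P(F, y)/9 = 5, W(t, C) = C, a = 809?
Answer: -41954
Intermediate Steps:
c(H, X) = 50 (c(H, X) = (5 + 5)**2/2 = (1/2)*10**2 = (1/2)*100 = 50)
P(F, y) = 45 (P(F, y) = 9*5 = 45)
W(52, -1459) - (P(9, 4) + a*c(-23, 8)) = -1459 - (45 + 809*50) = -1459 - (45 + 40450) = -1459 - 1*40495 = -1459 - 40495 = -41954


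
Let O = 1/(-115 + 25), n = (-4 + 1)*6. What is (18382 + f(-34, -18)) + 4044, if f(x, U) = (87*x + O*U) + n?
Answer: 97251/5 ≈ 19450.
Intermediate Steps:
n = -18 (n = -3*6 = -18)
O = -1/90 (O = 1/(-90) = -1/90 ≈ -0.011111)
f(x, U) = -18 + 87*x - U/90 (f(x, U) = (87*x - U/90) - 18 = -18 + 87*x - U/90)
(18382 + f(-34, -18)) + 4044 = (18382 + (-18 + 87*(-34) - 1/90*(-18))) + 4044 = (18382 + (-18 - 2958 + ⅕)) + 4044 = (18382 - 14879/5) + 4044 = 77031/5 + 4044 = 97251/5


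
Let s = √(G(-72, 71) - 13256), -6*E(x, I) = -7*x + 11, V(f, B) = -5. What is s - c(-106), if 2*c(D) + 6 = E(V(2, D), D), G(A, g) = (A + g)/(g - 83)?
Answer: 41/6 + I*√477213/6 ≈ 6.8333 + 115.13*I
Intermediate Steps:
G(A, g) = (A + g)/(-83 + g)
E(x, I) = -11/6 + 7*x/6 (E(x, I) = -(-7*x + 11)/6 = -(11 - 7*x)/6 = -11/6 + 7*x/6)
c(D) = -41/6 (c(D) = -3 + (-11/6 + (7/6)*(-5))/2 = -3 + (-11/6 - 35/6)/2 = -3 + (½)*(-23/3) = -3 - 23/6 = -41/6)
s = I*√477213/6 (s = √((-72 + 71)/(-83 + 71) - 13256) = √(-1/(-12) - 13256) = √(-1/12*(-1) - 13256) = √(1/12 - 13256) = √(-159071/12) = I*√477213/6 ≈ 115.13*I)
s - c(-106) = I*√477213/6 - 1*(-41/6) = I*√477213/6 + 41/6 = 41/6 + I*√477213/6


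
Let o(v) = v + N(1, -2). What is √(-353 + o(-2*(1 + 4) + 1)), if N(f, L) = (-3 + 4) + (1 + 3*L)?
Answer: I*√366 ≈ 19.131*I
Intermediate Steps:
N(f, L) = 2 + 3*L (N(f, L) = 1 + (1 + 3*L) = 2 + 3*L)
o(v) = -4 + v (o(v) = v + (2 + 3*(-2)) = v + (2 - 6) = v - 4 = -4 + v)
√(-353 + o(-2*(1 + 4) + 1)) = √(-353 + (-4 + (-2*(1 + 4) + 1))) = √(-353 + (-4 + (-2*5 + 1))) = √(-353 + (-4 + (-10 + 1))) = √(-353 + (-4 - 9)) = √(-353 - 13) = √(-366) = I*√366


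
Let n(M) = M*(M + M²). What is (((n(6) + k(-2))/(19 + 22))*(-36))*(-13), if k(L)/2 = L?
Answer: 116064/41 ≈ 2830.8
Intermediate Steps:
k(L) = 2*L
(((n(6) + k(-2))/(19 + 22))*(-36))*(-13) = (((6²*(1 + 6) + 2*(-2))/(19 + 22))*(-36))*(-13) = (((36*7 - 4)/41)*(-36))*(-13) = (((252 - 4)*(1/41))*(-36))*(-13) = ((248*(1/41))*(-36))*(-13) = ((248/41)*(-36))*(-13) = -8928/41*(-13) = 116064/41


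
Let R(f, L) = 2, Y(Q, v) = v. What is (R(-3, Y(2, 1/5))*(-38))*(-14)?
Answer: 1064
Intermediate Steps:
(R(-3, Y(2, 1/5))*(-38))*(-14) = (2*(-38))*(-14) = -76*(-14) = 1064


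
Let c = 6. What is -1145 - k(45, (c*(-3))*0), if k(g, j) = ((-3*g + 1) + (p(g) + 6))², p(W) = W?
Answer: -8034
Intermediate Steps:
k(g, j) = (7 - 2*g)² (k(g, j) = ((-3*g + 1) + (g + 6))² = ((1 - 3*g) + (6 + g))² = (7 - 2*g)²)
-1145 - k(45, (c*(-3))*0) = -1145 - (7 - 2*45)² = -1145 - (7 - 90)² = -1145 - 1*(-83)² = -1145 - 1*6889 = -1145 - 6889 = -8034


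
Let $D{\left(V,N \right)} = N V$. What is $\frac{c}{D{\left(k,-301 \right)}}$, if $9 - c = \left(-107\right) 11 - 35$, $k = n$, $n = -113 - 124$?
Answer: $\frac{407}{23779} \approx 0.017116$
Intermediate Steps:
$n = -237$
$k = -237$
$c = 1221$ ($c = 9 - \left(\left(-107\right) 11 - 35\right) = 9 - \left(-1177 - 35\right) = 9 - -1212 = 9 + 1212 = 1221$)
$\frac{c}{D{\left(k,-301 \right)}} = \frac{1221}{\left(-301\right) \left(-237\right)} = \frac{1221}{71337} = 1221 \cdot \frac{1}{71337} = \frac{407}{23779}$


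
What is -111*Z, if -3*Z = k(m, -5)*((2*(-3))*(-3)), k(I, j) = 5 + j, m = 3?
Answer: 0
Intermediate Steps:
Z = 0 (Z = -(5 - 5)*(2*(-3))*(-3)/3 = -0*(-6*(-3)) = -0*18 = -⅓*0 = 0)
-111*Z = -111*0 = 0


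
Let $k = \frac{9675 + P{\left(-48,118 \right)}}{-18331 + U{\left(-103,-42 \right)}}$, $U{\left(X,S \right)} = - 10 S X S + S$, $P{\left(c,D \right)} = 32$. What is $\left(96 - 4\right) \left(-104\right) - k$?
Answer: $- \frac{17208507403}{1798547} \approx -9568.0$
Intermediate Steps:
$U{\left(X,S \right)} = S - 10 X S^{2}$ ($U{\left(X,S \right)} = - 10 S X S + S = - 10 X S^{2} + S = S - 10 X S^{2}$)
$k = \frac{9707}{1798547}$ ($k = \frac{9675 + 32}{-18331 - 42 \left(1 - \left(-420\right) \left(-103\right)\right)} = \frac{9707}{-18331 - 42 \left(1 - 43260\right)} = \frac{9707}{-18331 - -1816878} = \frac{9707}{-18331 + 1816878} = \frac{9707}{1798547} \approx 0.0053971$)
$\left(96 - 4\right) \left(-104\right) - k = \left(96 - 4\right) \left(-104\right) - \frac{9707}{1798547} = 92 \left(-104\right) - \frac{9707}{1798547} = -9568 - \frac{9707}{1798547} = - \frac{17208507403}{1798547}$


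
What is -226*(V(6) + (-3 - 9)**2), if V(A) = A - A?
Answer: -32544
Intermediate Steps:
V(A) = 0
-226*(V(6) + (-3 - 9)**2) = -226*(0 + (-3 - 9)**2) = -226*(0 + (-12)**2) = -226*(0 + 144) = -226*144 = -32544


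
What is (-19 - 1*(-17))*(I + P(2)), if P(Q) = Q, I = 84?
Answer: -172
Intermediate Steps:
(-19 - 1*(-17))*(I + P(2)) = (-19 - 1*(-17))*(84 + 2) = (-19 + 17)*86 = -2*86 = -172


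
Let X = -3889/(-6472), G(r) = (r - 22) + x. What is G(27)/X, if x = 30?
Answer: 226520/3889 ≈ 58.246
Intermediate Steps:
G(r) = 8 + r (G(r) = (r - 22) + 30 = (-22 + r) + 30 = 8 + r)
X = 3889/6472 (X = -3889*(-1/6472) = 3889/6472 ≈ 0.60090)
G(27)/X = (8 + 27)/(3889/6472) = 35*(6472/3889) = 226520/3889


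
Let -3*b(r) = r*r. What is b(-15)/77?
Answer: -75/77 ≈ -0.97403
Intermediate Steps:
b(r) = -r**2/3 (b(r) = -r*r/3 = -r**2/3)
b(-15)/77 = (-1/3*(-15)**2)/77 = (-1/3*225)/77 = (1/77)*(-75) = -75/77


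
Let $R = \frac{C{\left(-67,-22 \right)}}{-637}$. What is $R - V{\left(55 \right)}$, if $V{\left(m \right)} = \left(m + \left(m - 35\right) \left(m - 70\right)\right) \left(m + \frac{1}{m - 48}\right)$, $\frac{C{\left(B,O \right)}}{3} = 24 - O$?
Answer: $\frac{8605732}{637} \approx 13510.0$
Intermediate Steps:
$C{\left(B,O \right)} = 72 - 3 O$ ($C{\left(B,O \right)} = 3 \left(24 - O\right) = 72 - 3 O$)
$V{\left(m \right)} = \left(m + \frac{1}{-48 + m}\right) \left(m + \left(-70 + m\right) \left(-35 + m\right)\right)$ ($V{\left(m \right)} = \left(m + \left(-35 + m\right) \left(-70 + m\right)\right) \left(m + \frac{1}{-48 + m}\right) = \left(m + \left(-70 + m\right) \left(-35 + m\right)\right) \left(m + \frac{1}{-48 + m}\right) = \left(m + \frac{1}{-48 + m}\right) \left(m + \left(-70 + m\right) \left(-35 + m\right)\right)$)
$R = - \frac{138}{637}$ ($R = \frac{72 - -66}{-637} = \left(72 + 66\right) \left(- \frac{1}{637}\right) = 138 \left(- \frac{1}{637}\right) = - \frac{138}{637} \approx -0.21664$)
$R - V{\left(55 \right)} = - \frac{138}{637} - \frac{2450 + 55^{4} - 6473720 - 152 \cdot 55^{3} + 7443 \cdot 55^{2}}{-48 + 55} = - \frac{138}{637} - \frac{2450 + 9150625 - 6473720 - 25289000 + 7443 \cdot 3025}{7} = - \frac{138}{637} - \frac{2450 + 9150625 - 6473720 - 25289000 + 22515075}{7} = - \frac{138}{637} - \frac{1}{7} \left(-94570\right) = - \frac{138}{637} - -13510 = - \frac{138}{637} + 13510 = \frac{8605732}{637}$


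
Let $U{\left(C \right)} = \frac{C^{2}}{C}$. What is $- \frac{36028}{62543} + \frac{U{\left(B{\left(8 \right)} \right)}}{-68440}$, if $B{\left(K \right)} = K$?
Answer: $- \frac{308282083}{535055365} \approx -0.57617$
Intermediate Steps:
$U{\left(C \right)} = C$
$- \frac{36028}{62543} + \frac{U{\left(B{\left(8 \right)} \right)}}{-68440} = - \frac{36028}{62543} + \frac{8}{-68440} = \left(-36028\right) \frac{1}{62543} + 8 \left(- \frac{1}{68440}\right) = - \frac{36028}{62543} - \frac{1}{8555} = - \frac{308282083}{535055365}$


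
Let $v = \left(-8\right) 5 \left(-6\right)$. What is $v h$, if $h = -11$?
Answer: $-2640$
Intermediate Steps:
$v = 240$ ($v = \left(-40\right) \left(-6\right) = 240$)
$v h = 240 \left(-11\right) = -2640$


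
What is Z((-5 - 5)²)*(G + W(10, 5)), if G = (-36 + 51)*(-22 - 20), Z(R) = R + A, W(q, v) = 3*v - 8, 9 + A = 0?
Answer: -56693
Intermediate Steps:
A = -9 (A = -9 + 0 = -9)
W(q, v) = -8 + 3*v
Z(R) = -9 + R (Z(R) = R - 9 = -9 + R)
G = -630 (G = 15*(-42) = -630)
Z((-5 - 5)²)*(G + W(10, 5)) = (-9 + (-5 - 5)²)*(-630 + (-8 + 3*5)) = (-9 + (-10)²)*(-630 + (-8 + 15)) = (-9 + 100)*(-630 + 7) = 91*(-623) = -56693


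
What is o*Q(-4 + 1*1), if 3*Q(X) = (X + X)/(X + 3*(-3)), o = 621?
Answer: 207/2 ≈ 103.50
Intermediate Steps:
Q(X) = 2*X/(3*(-9 + X)) (Q(X) = ((X + X)/(X + 3*(-3)))/3 = ((2*X)/(X - 9))/3 = ((2*X)/(-9 + X))/3 = (2*X/(-9 + X))/3 = 2*X/(3*(-9 + X)))
o*Q(-4 + 1*1) = 621*(2*(-4 + 1*1)/(3*(-9 + (-4 + 1*1)))) = 621*(2*(-4 + 1)/(3*(-9 + (-4 + 1)))) = 621*((⅔)*(-3)/(-9 - 3)) = 621*((⅔)*(-3)/(-12)) = 621*((⅔)*(-3)*(-1/12)) = 621*(⅙) = 207/2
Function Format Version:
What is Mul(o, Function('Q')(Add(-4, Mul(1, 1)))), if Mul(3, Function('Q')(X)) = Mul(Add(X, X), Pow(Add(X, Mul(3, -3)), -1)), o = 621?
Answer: Rational(207, 2) ≈ 103.50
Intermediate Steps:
Function('Q')(X) = Mul(Rational(2, 3), X, Pow(Add(-9, X), -1)) (Function('Q')(X) = Mul(Rational(1, 3), Mul(Add(X, X), Pow(Add(X, Mul(3, -3)), -1))) = Mul(Rational(1, 3), Mul(Mul(2, X), Pow(Add(X, -9), -1))) = Mul(Rational(1, 3), Mul(Mul(2, X), Pow(Add(-9, X), -1))) = Mul(Rational(1, 3), Mul(2, X, Pow(Add(-9, X), -1))) = Mul(Rational(2, 3), X, Pow(Add(-9, X), -1)))
Mul(o, Function('Q')(Add(-4, Mul(1, 1)))) = Mul(621, Mul(Rational(2, 3), Add(-4, Mul(1, 1)), Pow(Add(-9, Add(-4, Mul(1, 1))), -1))) = Mul(621, Mul(Rational(2, 3), Add(-4, 1), Pow(Add(-9, Add(-4, 1)), -1))) = Mul(621, Mul(Rational(2, 3), -3, Pow(Add(-9, -3), -1))) = Mul(621, Mul(Rational(2, 3), -3, Pow(-12, -1))) = Mul(621, Mul(Rational(2, 3), -3, Rational(-1, 12))) = Mul(621, Rational(1, 6)) = Rational(207, 2)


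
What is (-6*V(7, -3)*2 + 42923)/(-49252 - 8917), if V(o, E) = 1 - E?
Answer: -42875/58169 ≈ -0.73708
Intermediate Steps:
(-6*V(7, -3)*2 + 42923)/(-49252 - 8917) = (-6*(1 - 1*(-3))*2 + 42923)/(-49252 - 8917) = (-6*(1 + 3)*2 + 42923)/(-58169) = (-6*4*2 + 42923)*(-1/58169) = (-24*2 + 42923)*(-1/58169) = (-48 + 42923)*(-1/58169) = 42875*(-1/58169) = -42875/58169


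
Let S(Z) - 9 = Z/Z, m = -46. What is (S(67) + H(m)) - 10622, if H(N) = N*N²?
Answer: -107948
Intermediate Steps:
H(N) = N³
S(Z) = 10 (S(Z) = 9 + Z/Z = 9 + 1 = 10)
(S(67) + H(m)) - 10622 = (10 + (-46)³) - 10622 = (10 - 97336) - 10622 = -97326 - 10622 = -107948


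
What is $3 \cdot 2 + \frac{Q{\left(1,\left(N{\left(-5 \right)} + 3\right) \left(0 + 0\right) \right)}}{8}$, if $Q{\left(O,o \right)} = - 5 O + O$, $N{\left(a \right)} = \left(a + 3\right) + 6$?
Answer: $\frac{11}{2} \approx 5.5$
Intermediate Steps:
$N{\left(a \right)} = 9 + a$ ($N{\left(a \right)} = \left(3 + a\right) + 6 = 9 + a$)
$Q{\left(O,o \right)} = - 4 O$
$3 \cdot 2 + \frac{Q{\left(1,\left(N{\left(-5 \right)} + 3\right) \left(0 + 0\right) \right)}}{8} = 3 \cdot 2 + \frac{\left(-4\right) 1}{8} = 6 - \frac{1}{2} = \frac{11}{2}$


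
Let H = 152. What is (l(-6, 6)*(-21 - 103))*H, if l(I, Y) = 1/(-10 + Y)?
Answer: 4712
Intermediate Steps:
(l(-6, 6)*(-21 - 103))*H = ((-21 - 103)/(-10 + 6))*152 = (-124/(-4))*152 = -1/4*(-124)*152 = 31*152 = 4712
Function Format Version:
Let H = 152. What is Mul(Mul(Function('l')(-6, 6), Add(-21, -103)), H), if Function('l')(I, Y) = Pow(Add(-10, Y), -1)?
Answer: 4712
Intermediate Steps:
Mul(Mul(Function('l')(-6, 6), Add(-21, -103)), H) = Mul(Mul(Pow(Add(-10, 6), -1), Add(-21, -103)), 152) = Mul(Mul(Pow(-4, -1), -124), 152) = Mul(Mul(Rational(-1, 4), -124), 152) = Mul(31, 152) = 4712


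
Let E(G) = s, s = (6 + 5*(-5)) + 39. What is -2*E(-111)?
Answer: -40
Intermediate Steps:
s = 20 (s = (6 - 25) + 39 = -19 + 39 = 20)
E(G) = 20
-2*E(-111) = -2*20 = -40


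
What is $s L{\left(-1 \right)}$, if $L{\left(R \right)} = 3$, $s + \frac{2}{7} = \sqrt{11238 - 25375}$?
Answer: $- \frac{6}{7} + 3 i \sqrt{14137} \approx -0.85714 + 356.7 i$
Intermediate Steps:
$s = - \frac{2}{7} + i \sqrt{14137}$ ($s = - \frac{2}{7} + \sqrt{11238 - 25375} = - \frac{2}{7} + \sqrt{-14137} = - \frac{2}{7} + i \sqrt{14137} \approx -0.28571 + 118.9 i$)
$s L{\left(-1 \right)} = \left(- \frac{2}{7} + i \sqrt{14137}\right) 3 = - \frac{6}{7} + 3 i \sqrt{14137}$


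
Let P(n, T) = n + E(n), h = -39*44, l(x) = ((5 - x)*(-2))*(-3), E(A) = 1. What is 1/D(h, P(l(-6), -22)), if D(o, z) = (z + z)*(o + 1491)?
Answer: -1/30150 ≈ -3.3167e-5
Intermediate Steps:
l(x) = 30 - 6*x (l(x) = (-10 + 2*x)*(-3) = 30 - 6*x)
h = -1716
P(n, T) = 1 + n (P(n, T) = n + 1 = 1 + n)
D(o, z) = 2*z*(1491 + o) (D(o, z) = (2*z)*(1491 + o) = 2*z*(1491 + o))
1/D(h, P(l(-6), -22)) = 1/(2*(1 + (30 - 6*(-6)))*(1491 - 1716)) = 1/(2*(1 + (30 + 36))*(-225)) = 1/(2*(1 + 66)*(-225)) = 1/(2*67*(-225)) = 1/(-30150) = -1/30150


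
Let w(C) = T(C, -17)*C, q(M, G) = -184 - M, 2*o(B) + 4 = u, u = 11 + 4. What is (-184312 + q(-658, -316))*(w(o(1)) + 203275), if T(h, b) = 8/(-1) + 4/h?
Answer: -37362315930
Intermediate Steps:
u = 15
o(B) = 11/2 (o(B) = -2 + (1/2)*15 = -2 + 15/2 = 11/2)
T(h, b) = -8 + 4/h (T(h, b) = 8*(-1) + 4/h = -8 + 4/h)
w(C) = C*(-8 + 4/C) (w(C) = (-8 + 4/C)*C = C*(-8 + 4/C))
(-184312 + q(-658, -316))*(w(o(1)) + 203275) = (-184312 + (-184 - 1*(-658)))*((4 - 8*11/2) + 203275) = (-184312 + (-184 + 658))*((4 - 44) + 203275) = (-184312 + 474)*(-40 + 203275) = -183838*203235 = -37362315930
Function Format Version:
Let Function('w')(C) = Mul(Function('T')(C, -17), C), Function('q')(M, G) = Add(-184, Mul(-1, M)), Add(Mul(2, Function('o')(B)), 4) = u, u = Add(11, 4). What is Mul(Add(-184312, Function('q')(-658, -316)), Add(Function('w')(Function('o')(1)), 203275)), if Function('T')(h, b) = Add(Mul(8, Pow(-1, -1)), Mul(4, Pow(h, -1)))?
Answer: -37362315930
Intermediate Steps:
u = 15
Function('o')(B) = Rational(11, 2) (Function('o')(B) = Add(-2, Mul(Rational(1, 2), 15)) = Add(-2, Rational(15, 2)) = Rational(11, 2))
Function('T')(h, b) = Add(-8, Mul(4, Pow(h, -1))) (Function('T')(h, b) = Add(Mul(8, -1), Mul(4, Pow(h, -1))) = Add(-8, Mul(4, Pow(h, -1))))
Function('w')(C) = Mul(C, Add(-8, Mul(4, Pow(C, -1)))) (Function('w')(C) = Mul(Add(-8, Mul(4, Pow(C, -1))), C) = Mul(C, Add(-8, Mul(4, Pow(C, -1)))))
Mul(Add(-184312, Function('q')(-658, -316)), Add(Function('w')(Function('o')(1)), 203275)) = Mul(Add(-184312, Add(-184, Mul(-1, -658))), Add(Add(4, Mul(-8, Rational(11, 2))), 203275)) = Mul(Add(-184312, Add(-184, 658)), Add(Add(4, -44), 203275)) = Mul(Add(-184312, 474), Add(-40, 203275)) = Mul(-183838, 203235) = -37362315930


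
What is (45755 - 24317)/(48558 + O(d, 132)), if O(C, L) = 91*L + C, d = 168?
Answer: 3573/10123 ≈ 0.35296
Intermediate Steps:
O(C, L) = C + 91*L
(45755 - 24317)/(48558 + O(d, 132)) = (45755 - 24317)/(48558 + (168 + 91*132)) = 21438/(48558 + (168 + 12012)) = 21438/(48558 + 12180) = 21438/60738 = 21438*(1/60738) = 3573/10123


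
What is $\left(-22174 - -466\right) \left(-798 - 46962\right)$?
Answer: $1036774080$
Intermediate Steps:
$\left(-22174 - -466\right) \left(-798 - 46962\right) = \left(-22174 + \left(-17210 + 17676\right)\right) \left(-47760\right) = \left(-22174 + 466\right) \left(-47760\right) = \left(-21708\right) \left(-47760\right) = 1036774080$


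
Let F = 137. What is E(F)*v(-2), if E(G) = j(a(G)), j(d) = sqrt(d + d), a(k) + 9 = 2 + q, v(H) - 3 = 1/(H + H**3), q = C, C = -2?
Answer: 87*I*sqrt(2)/10 ≈ 12.304*I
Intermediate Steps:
q = -2
v(H) = 3 + 1/(H + H**3)
a(k) = -9 (a(k) = -9 + (2 - 2) = -9 + 0 = -9)
j(d) = sqrt(2)*sqrt(d) (j(d) = sqrt(2*d) = sqrt(2)*sqrt(d))
E(G) = 3*I*sqrt(2) (E(G) = sqrt(2)*sqrt(-9) = sqrt(2)*(3*I) = 3*I*sqrt(2))
E(F)*v(-2) = (3*I*sqrt(2))*((1 + 3*(-2) + 3*(-2)**3)/(-2 + (-2)**3)) = (3*I*sqrt(2))*((1 - 6 + 3*(-8))/(-2 - 8)) = (3*I*sqrt(2))*((1 - 6 - 24)/(-10)) = (3*I*sqrt(2))*(-1/10*(-29)) = (3*I*sqrt(2))*(29/10) = 87*I*sqrt(2)/10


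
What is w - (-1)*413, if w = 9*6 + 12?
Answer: 479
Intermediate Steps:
w = 66 (w = 54 + 12 = 66)
w - (-1)*413 = 66 - (-1)*413 = 66 - 1*(-413) = 66 + 413 = 479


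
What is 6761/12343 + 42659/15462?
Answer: 631078619/190847466 ≈ 3.3067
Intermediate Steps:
6761/12343 + 42659/15462 = 631078619/190847466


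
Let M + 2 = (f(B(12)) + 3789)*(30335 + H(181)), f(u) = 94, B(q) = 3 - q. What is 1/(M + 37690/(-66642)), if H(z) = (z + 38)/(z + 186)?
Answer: 12228807/1440469324757923 ≈ 8.4895e-9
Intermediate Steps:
H(z) = (38 + z)/(186 + z)
M = 43230075078/367 (M = -2 + (94 + 3789)*(30335 + (38 + 181)/(186 + 181)) = -2 + 3883*(30335 + 219/367) = -2 + 3883*(11133164/367) = -2 + 43230075812/367 = 43230075078/367 ≈ 1.1779e+8)
1/(M + 37690/(-66642)) = 1/(43230075078/367 + 37690/(-66642)) = 1/(43230075078/367 + 37690*(-1/66642)) = 1/(43230075078/367 - 18845/33321) = 1/(1440469324757923/12228807) = 12228807/1440469324757923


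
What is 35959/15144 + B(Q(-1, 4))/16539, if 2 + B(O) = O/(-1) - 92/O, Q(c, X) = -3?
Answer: 595205461/250466616 ≈ 2.3764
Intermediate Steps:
B(O) = -2 - O - 92/O (B(O) = -2 + (O/(-1) - 92/O) = -2 + (O*(-1) - 92/O) = -2 + (-O - 92/O) = -2 - O - 92/O)
35959/15144 + B(Q(-1, 4))/16539 = 35959/15144 + (-2 - 1*(-3) - 92/(-3))/16539 = 35959*(1/15144) + (-2 + 3 - 92*(-1/3))*(1/16539) = 35959/15144 + (-2 + 3 + 92/3)*(1/16539) = 35959/15144 + (95/3)*(1/16539) = 35959/15144 + 95/49617 = 595205461/250466616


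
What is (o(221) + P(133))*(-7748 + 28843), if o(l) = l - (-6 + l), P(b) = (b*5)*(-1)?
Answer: -13901605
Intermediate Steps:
P(b) = -5*b (P(b) = (5*b)*(-1) = -5*b)
o(l) = 6 (o(l) = l + (6 - l) = 6)
(o(221) + P(133))*(-7748 + 28843) = (6 - 5*133)*(-7748 + 28843) = (6 - 665)*21095 = -659*21095 = -13901605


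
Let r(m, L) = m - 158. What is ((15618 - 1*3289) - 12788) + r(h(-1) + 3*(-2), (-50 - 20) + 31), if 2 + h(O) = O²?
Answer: -624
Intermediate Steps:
h(O) = -2 + O²
r(m, L) = -158 + m
((15618 - 1*3289) - 12788) + r(h(-1) + 3*(-2), (-50 - 20) + 31) = ((15618 - 1*3289) - 12788) + (-158 + ((-2 + (-1)²) + 3*(-2))) = ((15618 - 3289) - 12788) + (-158 + ((-2 + 1) - 6)) = (12329 - 12788) + (-158 + (-1 - 6)) = -459 + (-158 - 7) = -459 - 165 = -624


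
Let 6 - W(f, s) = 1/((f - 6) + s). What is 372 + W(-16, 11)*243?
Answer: 20373/11 ≈ 1852.1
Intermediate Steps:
W(f, s) = 6 - 1/(-6 + f + s) (W(f, s) = 6 - 1/((f - 6) + s) = 6 - 1/((-6 + f) + s) = 6 - 1/(-6 + f + s))
372 + W(-16, 11)*243 = 372 + ((-37 + 6*(-16) + 6*11)/(-6 - 16 + 11))*243 = 372 + ((-37 - 96 + 66)/(-11))*243 = 372 - 1/11*(-67)*243 = 372 + (67/11)*243 = 372 + 16281/11 = 20373/11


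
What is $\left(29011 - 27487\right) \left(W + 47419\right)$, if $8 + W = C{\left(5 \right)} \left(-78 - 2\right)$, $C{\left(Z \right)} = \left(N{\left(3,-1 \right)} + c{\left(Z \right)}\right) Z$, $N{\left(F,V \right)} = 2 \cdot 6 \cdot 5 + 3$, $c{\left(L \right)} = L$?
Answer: $30801564$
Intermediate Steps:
$N{\left(F,V \right)} = 63$ ($N{\left(F,V \right)} = 2 \cdot 30 + 3 = 60 + 3 = 63$)
$C{\left(Z \right)} = Z \left(63 + Z\right)$ ($C{\left(Z \right)} = \left(63 + Z\right) Z = Z \left(63 + Z\right)$)
$W = -27208$ ($W = -8 + 5 \left(63 + 5\right) \left(-78 - 2\right) = -8 + 5 \cdot 68 \left(-80\right) = -8 + 340 \left(-80\right) = -8 - 27200 = -27208$)
$\left(29011 - 27487\right) \left(W + 47419\right) = \left(29011 - 27487\right) \left(-27208 + 47419\right) = 1524 \cdot 20211 = 30801564$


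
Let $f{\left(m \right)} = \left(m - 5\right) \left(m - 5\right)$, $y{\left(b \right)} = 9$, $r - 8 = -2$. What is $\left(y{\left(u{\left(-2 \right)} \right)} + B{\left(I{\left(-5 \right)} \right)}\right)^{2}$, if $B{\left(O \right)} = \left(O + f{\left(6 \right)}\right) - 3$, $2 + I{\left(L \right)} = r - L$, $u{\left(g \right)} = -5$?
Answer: $256$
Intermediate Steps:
$r = 6$ ($r = 8 - 2 = 6$)
$I{\left(L \right)} = 4 - L$ ($I{\left(L \right)} = -2 - \left(-6 + L\right) = 4 - L$)
$f{\left(m \right)} = \left(-5 + m\right)^{2}$ ($f{\left(m \right)} = \left(-5 + m\right) \left(-5 + m\right) = \left(-5 + m\right)^{2}$)
$B{\left(O \right)} = -2 + O$ ($B{\left(O \right)} = \left(O + \left(-5 + 6\right)^{2}\right) - 3 = \left(O + 1^{2}\right) - 3 = \left(O + 1\right) - 3 = \left(1 + O\right) - 3 = -2 + O$)
$\left(y{\left(u{\left(-2 \right)} \right)} + B{\left(I{\left(-5 \right)} \right)}\right)^{2} = \left(9 + \left(-2 + \left(4 - -5\right)\right)\right)^{2} = \left(9 + \left(-2 + \left(4 + 5\right)\right)\right)^{2} = \left(9 + \left(-2 + 9\right)\right)^{2} = \left(9 + 7\right)^{2} = 16^{2} = 256$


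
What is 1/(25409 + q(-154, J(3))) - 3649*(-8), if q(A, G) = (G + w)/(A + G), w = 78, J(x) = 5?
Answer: 110516766885/3785858 ≈ 29192.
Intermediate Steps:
q(A, G) = (78 + G)/(A + G) (q(A, G) = (G + 78)/(A + G) = (78 + G)/(A + G))
1/(25409 + q(-154, J(3))) - 3649*(-8) = 1/(25409 + (78 + 5)/(-154 + 5)) - 3649*(-8) = 1/(25409 + 83/(-149)) + 29192 = 1/(25409 - 1/149*83) + 29192 = 1/(25409 - 83/149) + 29192 = 1/(3785858/149) + 29192 = 149/3785858 + 29192 = 110516766885/3785858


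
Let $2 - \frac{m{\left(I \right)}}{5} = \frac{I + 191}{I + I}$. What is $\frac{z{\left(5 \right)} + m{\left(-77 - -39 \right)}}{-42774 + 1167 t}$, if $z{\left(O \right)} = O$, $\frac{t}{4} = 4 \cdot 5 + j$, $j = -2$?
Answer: $\frac{127}{209000} \approx 0.00060766$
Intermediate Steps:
$t = 72$ ($t = 4 \left(4 \cdot 5 - 2\right) = 4 \left(20 - 2\right) = 4 \cdot 18 = 72$)
$m{\left(I \right)} = 10 - \frac{5 \left(191 + I\right)}{2 I}$ ($m{\left(I \right)} = 10 - 5 \frac{I + 191}{I + I} = 10 - 5 \frac{191 + I}{2 I} = 10 - \frac{5 \left(191 + I\right)}{2 I}$)
$\frac{z{\left(5 \right)} + m{\left(-77 - -39 \right)}}{-42774 + 1167 t} = \frac{5 + \frac{5 \left(-191 + 3 \left(-77 - -39\right)\right)}{2 \left(-77 - -39\right)}}{-42774 + 1167 \cdot 72} = \frac{5 + \frac{5 \left(-191 + 3 \left(-77 + 39\right)\right)}{2 \left(-77 + 39\right)}}{-42774 + 84024} = \frac{5 + \frac{5 \left(-191 + 3 \left(-38\right)\right)}{2 \left(-38\right)}}{41250} = \left(5 + \frac{5}{2} \left(- \frac{1}{38}\right) \left(-191 - 114\right)\right) \frac{1}{41250} = \left(5 + \frac{5}{2} \left(- \frac{1}{38}\right) \left(-305\right)\right) \frac{1}{41250} = \left(5 + \frac{1525}{76}\right) \frac{1}{41250} = \frac{1905}{76} \cdot \frac{1}{41250} = \frac{127}{209000}$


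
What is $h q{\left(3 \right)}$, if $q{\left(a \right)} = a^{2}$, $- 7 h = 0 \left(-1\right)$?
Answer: $0$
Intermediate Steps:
$h = 0$ ($h = - \frac{0 \left(-1\right)}{7} = \left(- \frac{1}{7}\right) 0 = 0$)
$h q{\left(3 \right)} = 0 \cdot 3^{2} = 0 \cdot 9 = 0$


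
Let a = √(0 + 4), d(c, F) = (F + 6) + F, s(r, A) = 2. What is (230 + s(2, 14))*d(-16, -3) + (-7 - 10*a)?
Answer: -27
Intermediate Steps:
d(c, F) = 6 + 2*F (d(c, F) = (6 + F) + F = 6 + 2*F)
a = 2 (a = √4 = 2)
(230 + s(2, 14))*d(-16, -3) + (-7 - 10*a) = (230 + 2)*(6 + 2*(-3)) + (-7 - 10*2) = 232*(6 - 6) + (-7 - 20) = 232*0 - 27 = 0 - 27 = -27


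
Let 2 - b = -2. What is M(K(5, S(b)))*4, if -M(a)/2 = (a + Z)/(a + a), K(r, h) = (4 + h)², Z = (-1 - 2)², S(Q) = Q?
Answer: -73/16 ≈ -4.5625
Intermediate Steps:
b = 4 (b = 2 - 1*(-2) = 2 + 2 = 4)
Z = 9 (Z = (-3)² = 9)
M(a) = -(9 + a)/a (M(a) = -2*(a + 9)/(a + a) = -2*(9 + a)/(2*a) = -2*(9 + a)*1/(2*a) = -(9 + a)/a)
M(K(5, S(b)))*4 = ((-9 - (4 + 4)²)/((4 + 4)²))*4 = ((-9 - 1*8²)/(8²))*4 = ((-9 - 1*64)/64)*4 = ((-9 - 64)/64)*4 = ((1/64)*(-73))*4 = -73/64*4 = -73/16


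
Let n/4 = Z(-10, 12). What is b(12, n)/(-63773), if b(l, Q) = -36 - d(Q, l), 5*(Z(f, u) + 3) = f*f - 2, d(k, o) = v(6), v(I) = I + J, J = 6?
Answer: 48/63773 ≈ 0.00075267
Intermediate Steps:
v(I) = 6 + I (v(I) = I + 6 = 6 + I)
d(k, o) = 12 (d(k, o) = 6 + 6 = 12)
Z(f, u) = -17/5 + f²/5 (Z(f, u) = -3 + (f*f - 2)/5 = -3 + (f² - 2)/5 = -3 + (-2 + f²)/5 = -3 + (-⅖ + f²/5) = -17/5 + f²/5)
n = 332/5 (n = 4*(-17/5 + (⅕)*(-10)²) = 4*(-17/5 + (⅕)*100) = 4*(-17/5 + 20) = 4*(83/5) = 332/5 ≈ 66.400)
b(l, Q) = -48 (b(l, Q) = -36 - 1*12 = -36 - 12 = -48)
b(12, n)/(-63773) = -48/(-63773) = -48*(-1/63773) = 48/63773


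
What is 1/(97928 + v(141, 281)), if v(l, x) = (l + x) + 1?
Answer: 1/98351 ≈ 1.0168e-5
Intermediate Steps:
v(l, x) = 1 + l + x
1/(97928 + v(141, 281)) = 1/(97928 + (1 + 141 + 281)) = 1/(97928 + 423) = 1/98351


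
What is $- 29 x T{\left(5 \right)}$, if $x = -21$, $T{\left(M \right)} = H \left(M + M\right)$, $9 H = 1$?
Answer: $\frac{2030}{3} \approx 676.67$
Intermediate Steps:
$H = \frac{1}{9}$ ($H = \frac{1}{9} \cdot 1 = \frac{1}{9} \approx 0.11111$)
$T{\left(M \right)} = \frac{2 M}{9}$ ($T{\left(M \right)} = \frac{M + M}{9} = \frac{2 M}{9}$)
$- 29 x T{\left(5 \right)} = \left(-29\right) \left(-21\right) \frac{2}{9} \cdot 5 = 609 \cdot \frac{10}{9} = \frac{2030}{3}$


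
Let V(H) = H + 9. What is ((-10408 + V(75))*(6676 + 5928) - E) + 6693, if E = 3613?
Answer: -130120616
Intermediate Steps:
V(H) = 9 + H
((-10408 + V(75))*(6676 + 5928) - E) + 6693 = ((-10408 + (9 + 75))*(6676 + 5928) - 1*3613) + 6693 = ((-10408 + 84)*12604 - 3613) + 6693 = (-10324*12604 - 3613) + 6693 = (-130123696 - 3613) + 6693 = -130127309 + 6693 = -130120616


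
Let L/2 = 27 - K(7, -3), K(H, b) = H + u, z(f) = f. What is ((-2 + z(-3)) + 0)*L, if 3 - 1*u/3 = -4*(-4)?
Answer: -590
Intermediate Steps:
u = -39 (u = 9 - (-12)*(-4) = 9 - 3*16 = 9 - 48 = -39)
K(H, b) = -39 + H (K(H, b) = H - 39 = -39 + H)
L = 118 (L = 2*(27 - (-39 + 7)) = 2*(27 - 1*(-32)) = 2*(27 + 32) = 2*59 = 118)
((-2 + z(-3)) + 0)*L = ((-2 - 3) + 0)*118 = (-5 + 0)*118 = -5*118 = -590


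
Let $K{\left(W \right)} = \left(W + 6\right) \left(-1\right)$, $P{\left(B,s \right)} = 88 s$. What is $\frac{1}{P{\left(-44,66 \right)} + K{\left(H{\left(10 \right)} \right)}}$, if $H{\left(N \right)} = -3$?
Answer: $\frac{1}{5805} \approx 0.00017227$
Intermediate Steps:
$K{\left(W \right)} = -6 - W$ ($K{\left(W \right)} = \left(6 + W\right) \left(-1\right) = -6 - W$)
$\frac{1}{P{\left(-44,66 \right)} + K{\left(H{\left(10 \right)} \right)}} = \frac{1}{88 \cdot 66 - 3} = \frac{1}{5808 + \left(-6 + 3\right)} = \frac{1}{5808 - 3} = \frac{1}{5805}$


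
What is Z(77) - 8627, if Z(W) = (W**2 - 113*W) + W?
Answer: -11322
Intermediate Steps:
Z(W) = W**2 - 112*W
Z(77) - 8627 = 77*(-112 + 77) - 8627 = 77*(-35) - 8627 = -2695 - 8627 = -11322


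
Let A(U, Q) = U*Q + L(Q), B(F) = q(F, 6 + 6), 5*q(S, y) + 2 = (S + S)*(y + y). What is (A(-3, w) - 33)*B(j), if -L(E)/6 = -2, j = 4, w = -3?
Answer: -456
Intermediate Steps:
L(E) = 12 (L(E) = -6*(-2) = 12)
q(S, y) = -2/5 + 4*S*y/5 (q(S, y) = -2/5 + ((S + S)*(y + y))/5 = -2/5 + ((2*S)*(2*y))/5 = -2/5 + (4*S*y)/5 = -2/5 + 4*S*y/5)
B(F) = -2/5 + 48*F/5 (B(F) = -2/5 + 4*F*(6 + 6)/5 = -2/5 + (4/5)*F*12 = -2/5 + 48*F/5)
A(U, Q) = 12 + Q*U (A(U, Q) = U*Q + 12 = Q*U + 12 = 12 + Q*U)
(A(-3, w) - 33)*B(j) = ((12 - 3*(-3)) - 33)*(-2/5 + (48/5)*4) = ((12 + 9) - 33)*(-2/5 + 192/5) = (21 - 33)*38 = -12*38 = -456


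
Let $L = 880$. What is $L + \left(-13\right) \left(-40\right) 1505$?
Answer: $783480$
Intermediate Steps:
$L + \left(-13\right) \left(-40\right) 1505 = 880 + \left(-13\right) \left(-40\right) 1505 = 880 + 520 \cdot 1505 = 880 + 782600 = 783480$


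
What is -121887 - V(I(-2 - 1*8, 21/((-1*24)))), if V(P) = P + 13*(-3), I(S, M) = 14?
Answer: -121862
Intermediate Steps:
V(P) = -39 + P (V(P) = P - 39 = -39 + P)
-121887 - V(I(-2 - 1*8, 21/((-1*24)))) = -121887 - (-39 + 14) = -121887 - 1*(-25) = -121887 + 25 = -121862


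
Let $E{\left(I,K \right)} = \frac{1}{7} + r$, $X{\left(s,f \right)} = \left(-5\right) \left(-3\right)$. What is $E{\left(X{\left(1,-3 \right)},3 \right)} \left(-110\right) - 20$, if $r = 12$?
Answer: $- \frac{9490}{7} \approx -1355.7$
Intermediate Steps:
$X{\left(s,f \right)} = 15$
$E{\left(I,K \right)} = \frac{85}{7}$ ($E{\left(I,K \right)} = \frac{1}{7} + 12 = \frac{85}{7}$)
$E{\left(X{\left(1,-3 \right)},3 \right)} \left(-110\right) - 20 = \frac{85}{7} \left(-110\right) - 20 = - \frac{9350}{7} - 20 = - \frac{9490}{7}$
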